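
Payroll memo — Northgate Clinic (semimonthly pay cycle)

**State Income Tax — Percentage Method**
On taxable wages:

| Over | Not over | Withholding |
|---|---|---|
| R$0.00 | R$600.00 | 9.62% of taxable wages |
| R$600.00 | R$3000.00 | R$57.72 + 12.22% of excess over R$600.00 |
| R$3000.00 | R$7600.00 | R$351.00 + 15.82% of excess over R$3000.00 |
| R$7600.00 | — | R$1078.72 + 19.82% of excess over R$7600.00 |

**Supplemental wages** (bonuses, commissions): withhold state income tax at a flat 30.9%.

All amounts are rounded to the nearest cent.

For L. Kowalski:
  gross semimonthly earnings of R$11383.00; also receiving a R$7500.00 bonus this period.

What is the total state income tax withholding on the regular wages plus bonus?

R$4146.01

State Income Tax: taxable = R$11383.00
  R$1078.72 + 19.82% × (R$11383.00 − R$7600.00) = R$1078.72 + 19.82% × R$3783.00 = R$1828.51
Supplemental (30.9% flat on bonus): 30.9% × R$7500.00 = R$2317.50
Total state income tax: R$1828.51 + R$2317.50 = R$4146.01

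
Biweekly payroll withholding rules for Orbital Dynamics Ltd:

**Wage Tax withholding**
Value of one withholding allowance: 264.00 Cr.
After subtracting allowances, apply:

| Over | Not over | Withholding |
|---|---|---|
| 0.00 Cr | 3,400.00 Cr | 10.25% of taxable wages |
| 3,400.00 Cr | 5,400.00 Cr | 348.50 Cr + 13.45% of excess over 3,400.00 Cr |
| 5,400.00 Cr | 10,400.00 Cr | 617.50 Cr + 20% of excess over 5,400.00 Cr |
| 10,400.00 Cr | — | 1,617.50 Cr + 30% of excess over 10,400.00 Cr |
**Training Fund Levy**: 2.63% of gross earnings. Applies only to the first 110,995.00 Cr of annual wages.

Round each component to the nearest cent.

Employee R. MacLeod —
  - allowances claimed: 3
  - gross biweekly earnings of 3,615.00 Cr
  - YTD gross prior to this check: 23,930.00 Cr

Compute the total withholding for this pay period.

Wage Tax: taxable = 3,615.00 Cr − 3×264.00 Cr = 2,823.00 Cr
  10.25% × 2,823.00 Cr = 289.36 Cr
Training Fund Levy: 2.63% × 3,615.00 Cr = 95.07 Cr
Total: 289.36 Cr + 95.07 Cr = 384.43 Cr

384.43 Cr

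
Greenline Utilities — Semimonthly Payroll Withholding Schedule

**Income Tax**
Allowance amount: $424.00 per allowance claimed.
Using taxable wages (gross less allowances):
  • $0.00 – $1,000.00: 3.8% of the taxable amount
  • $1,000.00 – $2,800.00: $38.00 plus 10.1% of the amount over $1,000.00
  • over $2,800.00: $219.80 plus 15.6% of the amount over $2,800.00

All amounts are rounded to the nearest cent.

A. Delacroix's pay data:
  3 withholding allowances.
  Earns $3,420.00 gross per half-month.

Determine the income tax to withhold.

$153.95

Income Tax: taxable = $3,420.00 − 3×$424.00 = $2,148.00
  $38.00 + 10.1% × ($2,148.00 − $1,000.00) = $38.00 + 10.1% × $1,148.00 = $153.95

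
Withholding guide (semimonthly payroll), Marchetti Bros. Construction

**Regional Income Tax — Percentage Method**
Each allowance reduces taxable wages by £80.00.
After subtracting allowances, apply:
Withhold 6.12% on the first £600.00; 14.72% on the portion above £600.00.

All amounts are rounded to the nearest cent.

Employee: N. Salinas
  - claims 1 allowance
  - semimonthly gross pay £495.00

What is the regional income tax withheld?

£25.40

Regional Income Tax: taxable = £495.00 − 1×£80.00 = £415.00
  6.12% × £415.00 = £25.40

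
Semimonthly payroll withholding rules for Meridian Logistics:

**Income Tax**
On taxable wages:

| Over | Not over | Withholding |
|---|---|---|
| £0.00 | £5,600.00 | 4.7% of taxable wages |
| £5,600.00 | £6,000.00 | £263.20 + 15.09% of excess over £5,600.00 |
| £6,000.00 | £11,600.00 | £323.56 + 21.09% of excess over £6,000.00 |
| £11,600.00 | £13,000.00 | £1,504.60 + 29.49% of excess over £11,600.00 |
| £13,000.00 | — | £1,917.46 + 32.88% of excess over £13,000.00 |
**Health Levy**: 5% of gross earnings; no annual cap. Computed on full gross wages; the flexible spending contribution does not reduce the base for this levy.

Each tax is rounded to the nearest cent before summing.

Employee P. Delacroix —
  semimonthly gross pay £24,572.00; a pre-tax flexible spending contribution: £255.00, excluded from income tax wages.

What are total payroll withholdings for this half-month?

£6,867.09

Income Tax: taxable = £24,572.00 − £255.00 = £24,317.00
  £1,917.46 + 32.88% × (£24,317.00 − £13,000.00) = £1,917.46 + 32.88% × £11,317.00 = £5,638.49
Health Levy: 5% × £24,572.00 = £1,228.60
Total: £5,638.49 + £1,228.60 = £6,867.09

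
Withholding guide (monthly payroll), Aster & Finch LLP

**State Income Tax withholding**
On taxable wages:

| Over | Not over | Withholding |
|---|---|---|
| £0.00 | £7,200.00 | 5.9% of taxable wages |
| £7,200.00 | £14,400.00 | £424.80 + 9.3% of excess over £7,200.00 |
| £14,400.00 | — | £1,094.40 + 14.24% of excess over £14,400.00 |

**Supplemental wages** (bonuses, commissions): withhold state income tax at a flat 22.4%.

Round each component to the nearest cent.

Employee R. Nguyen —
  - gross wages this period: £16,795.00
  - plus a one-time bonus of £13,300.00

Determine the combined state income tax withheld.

£4,414.65

State Income Tax: taxable = £16,795.00
  £1,094.40 + 14.24% × (£16,795.00 − £14,400.00) = £1,094.40 + 14.24% × £2,395.00 = £1,435.45
Supplemental (22.4% flat on bonus): 22.4% × £13,300.00 = £2,979.20
Total state income tax: £1,435.45 + £2,979.20 = £4,414.65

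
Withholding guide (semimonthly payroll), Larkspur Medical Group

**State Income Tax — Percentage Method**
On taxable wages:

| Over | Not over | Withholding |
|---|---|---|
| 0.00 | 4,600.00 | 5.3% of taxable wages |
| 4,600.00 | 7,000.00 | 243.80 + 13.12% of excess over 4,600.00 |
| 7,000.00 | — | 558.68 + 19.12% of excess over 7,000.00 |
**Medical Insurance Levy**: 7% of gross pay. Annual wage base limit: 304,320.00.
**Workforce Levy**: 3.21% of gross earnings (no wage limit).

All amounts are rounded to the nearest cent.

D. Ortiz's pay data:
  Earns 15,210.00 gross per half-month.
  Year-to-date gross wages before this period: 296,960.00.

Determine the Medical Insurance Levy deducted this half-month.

515.20

Medical Insurance Levy: cap 304,320.00 − YTD 296,960.00 = 7,360.00 subject; 7% × 7,360.00 = 515.20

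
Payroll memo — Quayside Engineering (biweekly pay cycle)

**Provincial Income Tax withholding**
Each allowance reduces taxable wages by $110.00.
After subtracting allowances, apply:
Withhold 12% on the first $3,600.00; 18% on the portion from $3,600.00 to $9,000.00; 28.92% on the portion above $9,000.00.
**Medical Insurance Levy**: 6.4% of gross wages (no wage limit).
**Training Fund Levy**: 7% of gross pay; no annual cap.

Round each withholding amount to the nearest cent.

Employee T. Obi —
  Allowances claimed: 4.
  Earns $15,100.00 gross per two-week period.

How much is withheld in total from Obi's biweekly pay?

Provincial Income Tax: taxable = $15,100.00 − 4×$110.00 = $14,660.00
  $1,404.00 + 28.92% × ($14,660.00 − $9,000.00) = $1,404.00 + 28.92% × $5,660.00 = $3,040.87
Medical Insurance Levy: 6.4% × $15,100.00 = $966.40
Training Fund Levy: 7% × $15,100.00 = $1,057.00
Total: $3,040.87 + $966.40 + $1,057.00 = $5,064.27

$5,064.27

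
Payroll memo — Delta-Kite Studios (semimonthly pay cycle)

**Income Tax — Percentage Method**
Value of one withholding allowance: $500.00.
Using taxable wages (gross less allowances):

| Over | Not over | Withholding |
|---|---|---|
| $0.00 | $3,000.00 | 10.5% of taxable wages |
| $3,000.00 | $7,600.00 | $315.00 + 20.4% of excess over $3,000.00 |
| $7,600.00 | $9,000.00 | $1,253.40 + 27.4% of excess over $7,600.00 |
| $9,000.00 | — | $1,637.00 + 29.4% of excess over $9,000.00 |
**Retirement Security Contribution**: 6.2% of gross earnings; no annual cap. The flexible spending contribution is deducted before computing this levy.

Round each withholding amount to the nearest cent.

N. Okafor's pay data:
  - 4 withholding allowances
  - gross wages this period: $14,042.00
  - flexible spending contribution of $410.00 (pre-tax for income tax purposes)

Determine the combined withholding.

Income Tax: taxable = $14,042.00 − $410.00 − 4×$500.00 = $11,632.00
  $1,637.00 + 29.4% × ($11,632.00 − $9,000.00) = $1,637.00 + 29.4% × $2,632.00 = $2,410.81
Retirement Security Contribution: 6.2% × $13,632.00 = $845.18
Total: $2,410.81 + $845.18 = $3,255.99

$3,255.99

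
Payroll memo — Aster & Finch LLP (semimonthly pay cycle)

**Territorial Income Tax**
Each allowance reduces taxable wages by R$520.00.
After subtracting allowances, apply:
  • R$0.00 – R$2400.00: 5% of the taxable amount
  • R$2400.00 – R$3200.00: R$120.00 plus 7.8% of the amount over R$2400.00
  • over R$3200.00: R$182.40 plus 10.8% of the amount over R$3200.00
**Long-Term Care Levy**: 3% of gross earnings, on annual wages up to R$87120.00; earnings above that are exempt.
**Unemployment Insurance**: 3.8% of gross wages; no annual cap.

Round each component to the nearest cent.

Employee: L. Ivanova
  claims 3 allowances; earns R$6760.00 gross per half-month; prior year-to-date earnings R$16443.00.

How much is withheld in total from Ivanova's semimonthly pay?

Territorial Income Tax: taxable = R$6760.00 − 3×R$520.00 = R$5200.00
  R$182.40 + 10.8% × (R$5200.00 − R$3200.00) = R$182.40 + 10.8% × R$2000.00 = R$398.40
Long-Term Care Levy: 3% × R$6760.00 = R$202.80
Unemployment Insurance: 3.8% × R$6760.00 = R$256.88
Total: R$398.40 + R$202.80 + R$256.88 = R$858.08

R$858.08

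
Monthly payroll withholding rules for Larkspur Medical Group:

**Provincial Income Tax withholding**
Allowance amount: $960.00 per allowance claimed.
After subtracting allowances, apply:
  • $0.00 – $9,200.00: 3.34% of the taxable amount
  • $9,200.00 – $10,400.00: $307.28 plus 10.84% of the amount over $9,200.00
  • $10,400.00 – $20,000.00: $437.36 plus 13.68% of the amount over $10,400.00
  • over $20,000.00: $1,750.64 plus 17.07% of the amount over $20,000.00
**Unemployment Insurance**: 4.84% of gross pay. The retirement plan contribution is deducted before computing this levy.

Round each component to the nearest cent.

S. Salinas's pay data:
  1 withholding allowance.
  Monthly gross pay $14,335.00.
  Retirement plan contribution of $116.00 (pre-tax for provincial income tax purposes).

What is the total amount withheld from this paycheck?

Provincial Income Tax: taxable = $14,335.00 − $116.00 − 1×$960.00 = $13,259.00
  $437.36 + 13.68% × ($13,259.00 − $10,400.00) = $437.36 + 13.68% × $2,859.00 = $828.47
Unemployment Insurance: 4.84% × $14,219.00 = $688.20
Total: $828.47 + $688.20 = $1,516.67

$1,516.67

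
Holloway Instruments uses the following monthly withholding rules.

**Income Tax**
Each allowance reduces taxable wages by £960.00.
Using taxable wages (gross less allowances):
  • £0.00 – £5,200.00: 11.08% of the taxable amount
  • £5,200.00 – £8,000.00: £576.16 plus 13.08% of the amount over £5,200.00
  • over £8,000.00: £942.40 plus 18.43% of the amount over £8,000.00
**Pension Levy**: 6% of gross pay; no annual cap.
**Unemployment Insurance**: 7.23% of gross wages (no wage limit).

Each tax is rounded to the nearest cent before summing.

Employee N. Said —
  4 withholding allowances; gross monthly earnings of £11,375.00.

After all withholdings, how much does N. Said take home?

Income Tax: taxable = £11,375.00 − 4×£960.00 = £7,535.00
  £576.16 + 13.08% × (£7,535.00 − £5,200.00) = £576.16 + 13.08% × £2,335.00 = £881.58
Pension Levy: 6% × £11,375.00 = £682.50
Unemployment Insurance: 7.23% × £11,375.00 = £822.41
Total withheld: £881.58 + £682.50 + £822.41 = £2,386.49
Net pay: £11,375.00 − £2,386.49 = £8,988.51

£8,988.51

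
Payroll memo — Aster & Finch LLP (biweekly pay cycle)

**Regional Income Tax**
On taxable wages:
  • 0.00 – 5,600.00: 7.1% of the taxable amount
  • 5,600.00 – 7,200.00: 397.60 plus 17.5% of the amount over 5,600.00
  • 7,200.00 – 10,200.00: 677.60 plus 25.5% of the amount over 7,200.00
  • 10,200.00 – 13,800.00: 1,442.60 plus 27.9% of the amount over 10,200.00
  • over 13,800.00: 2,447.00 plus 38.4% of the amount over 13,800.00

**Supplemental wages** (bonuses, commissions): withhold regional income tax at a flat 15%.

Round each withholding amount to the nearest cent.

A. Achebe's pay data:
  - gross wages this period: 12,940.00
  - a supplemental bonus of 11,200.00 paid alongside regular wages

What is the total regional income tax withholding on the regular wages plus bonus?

Regional Income Tax: taxable = 12,940.00
  1,442.60 + 27.9% × (12,940.00 − 10,200.00) = 1,442.60 + 27.9% × 2,740.00 = 2,207.06
Supplemental (15% flat on bonus): 15% × 11,200.00 = 1,680.00
Total regional income tax: 2,207.06 + 1,680.00 = 3,887.06

3,887.06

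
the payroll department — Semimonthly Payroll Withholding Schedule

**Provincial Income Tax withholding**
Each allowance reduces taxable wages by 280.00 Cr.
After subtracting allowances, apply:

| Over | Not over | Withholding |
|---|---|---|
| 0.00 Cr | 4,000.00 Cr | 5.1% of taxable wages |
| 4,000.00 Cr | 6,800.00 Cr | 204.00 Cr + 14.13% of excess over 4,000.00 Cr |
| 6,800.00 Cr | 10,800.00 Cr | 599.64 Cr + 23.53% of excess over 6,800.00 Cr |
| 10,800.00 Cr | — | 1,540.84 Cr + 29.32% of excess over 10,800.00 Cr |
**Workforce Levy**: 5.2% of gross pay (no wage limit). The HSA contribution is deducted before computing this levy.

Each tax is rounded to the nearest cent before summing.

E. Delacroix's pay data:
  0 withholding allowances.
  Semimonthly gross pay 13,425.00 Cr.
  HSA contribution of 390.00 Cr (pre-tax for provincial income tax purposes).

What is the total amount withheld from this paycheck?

2,873.96 Cr

Provincial Income Tax: taxable = 13,425.00 Cr − 390.00 Cr = 13,035.00 Cr
  1,540.84 Cr + 29.32% × (13,035.00 Cr − 10,800.00 Cr) = 1,540.84 Cr + 29.32% × 2,235.00 Cr = 2,196.14 Cr
Workforce Levy: 5.2% × 13,035.00 Cr = 677.82 Cr
Total: 2,196.14 Cr + 677.82 Cr = 2,873.96 Cr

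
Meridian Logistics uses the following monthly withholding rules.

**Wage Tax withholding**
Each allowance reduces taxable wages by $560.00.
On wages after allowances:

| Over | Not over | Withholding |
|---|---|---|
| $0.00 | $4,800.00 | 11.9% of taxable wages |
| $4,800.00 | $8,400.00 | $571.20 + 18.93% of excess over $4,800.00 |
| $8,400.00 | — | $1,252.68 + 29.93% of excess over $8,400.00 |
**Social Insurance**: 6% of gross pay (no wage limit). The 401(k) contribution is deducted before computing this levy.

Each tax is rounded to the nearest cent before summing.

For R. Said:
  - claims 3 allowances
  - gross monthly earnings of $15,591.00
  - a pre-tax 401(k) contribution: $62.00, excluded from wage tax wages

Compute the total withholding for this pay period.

$3,815.31

Wage Tax: taxable = $15,591.00 − $62.00 − 3×$560.00 = $13,849.00
  $1,252.68 + 29.93% × ($13,849.00 − $8,400.00) = $1,252.68 + 29.93% × $5,449.00 = $2,883.57
Social Insurance: 6% × $15,529.00 = $931.74
Total: $2,883.57 + $931.74 = $3,815.31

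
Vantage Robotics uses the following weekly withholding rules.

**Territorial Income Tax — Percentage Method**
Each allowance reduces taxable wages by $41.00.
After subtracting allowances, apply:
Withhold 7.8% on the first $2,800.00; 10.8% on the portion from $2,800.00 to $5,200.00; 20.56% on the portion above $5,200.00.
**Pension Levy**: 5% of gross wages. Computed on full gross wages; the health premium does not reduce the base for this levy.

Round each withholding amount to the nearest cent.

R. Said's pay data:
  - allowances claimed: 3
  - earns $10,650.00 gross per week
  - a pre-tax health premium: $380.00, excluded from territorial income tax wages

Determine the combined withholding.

Territorial Income Tax: taxable = $10,650.00 − $380.00 − 3×$41.00 = $10,147.00
  $477.60 + 20.56% × ($10,147.00 − $5,200.00) = $477.60 + 20.56% × $4,947.00 = $1,494.70
Pension Levy: 5% × $10,650.00 = $532.50
Total: $1,494.70 + $532.50 = $2,027.20

$2,027.20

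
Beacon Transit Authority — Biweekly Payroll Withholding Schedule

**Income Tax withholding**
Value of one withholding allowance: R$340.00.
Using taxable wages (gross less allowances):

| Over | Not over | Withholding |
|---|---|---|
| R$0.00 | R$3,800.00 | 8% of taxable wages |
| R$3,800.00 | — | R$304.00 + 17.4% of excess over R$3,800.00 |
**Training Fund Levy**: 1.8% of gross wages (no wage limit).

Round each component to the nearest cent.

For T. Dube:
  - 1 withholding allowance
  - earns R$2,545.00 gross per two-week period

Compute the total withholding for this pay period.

Income Tax: taxable = R$2,545.00 − 1×R$340.00 = R$2,205.00
  8% × R$2,205.00 = R$176.40
Training Fund Levy: 1.8% × R$2,545.00 = R$45.81
Total: R$176.40 + R$45.81 = R$222.21

R$222.21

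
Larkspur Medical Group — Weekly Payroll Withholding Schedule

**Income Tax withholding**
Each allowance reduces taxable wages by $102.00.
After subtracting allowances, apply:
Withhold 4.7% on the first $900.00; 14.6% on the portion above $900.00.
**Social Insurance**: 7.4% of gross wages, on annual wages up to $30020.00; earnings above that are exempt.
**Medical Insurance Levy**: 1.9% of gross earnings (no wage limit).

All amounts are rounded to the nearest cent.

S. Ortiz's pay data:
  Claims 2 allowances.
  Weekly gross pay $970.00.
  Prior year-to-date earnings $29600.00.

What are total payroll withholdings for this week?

Income Tax: taxable = $970.00 − 2×$102.00 = $766.00
  4.7% × $766.00 = $36.00
Social Insurance: cap $30020.00 − YTD $29600.00 = $420.00 subject; 7.4% × $420.00 = $31.08
Medical Insurance Levy: 1.9% × $970.00 = $18.43
Total: $36.00 + $31.08 + $18.43 = $85.51

$85.51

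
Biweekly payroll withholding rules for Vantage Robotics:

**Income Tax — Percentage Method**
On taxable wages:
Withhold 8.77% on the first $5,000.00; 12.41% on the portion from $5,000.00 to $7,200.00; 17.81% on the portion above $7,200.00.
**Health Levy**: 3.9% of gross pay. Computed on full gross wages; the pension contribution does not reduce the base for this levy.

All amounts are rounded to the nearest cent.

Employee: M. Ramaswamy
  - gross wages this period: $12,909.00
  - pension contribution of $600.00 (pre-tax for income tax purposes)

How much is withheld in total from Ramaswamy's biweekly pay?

$2,124.88

Income Tax: taxable = $12,909.00 − $600.00 = $12,309.00
  $711.52 + 17.81% × ($12,309.00 − $7,200.00) = $711.52 + 17.81% × $5,109.00 = $1,621.43
Health Levy: 3.9% × $12,909.00 = $503.45
Total: $1,621.43 + $503.45 = $2,124.88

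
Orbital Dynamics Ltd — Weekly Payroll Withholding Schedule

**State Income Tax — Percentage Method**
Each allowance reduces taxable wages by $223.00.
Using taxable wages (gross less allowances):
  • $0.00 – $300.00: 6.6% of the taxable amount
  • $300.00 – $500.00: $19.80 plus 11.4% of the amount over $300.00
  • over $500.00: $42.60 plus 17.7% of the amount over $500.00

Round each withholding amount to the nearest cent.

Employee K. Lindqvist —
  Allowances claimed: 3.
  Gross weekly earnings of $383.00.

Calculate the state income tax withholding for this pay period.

State Income Tax: taxable = $383.00 − 3×$223.00 = $-286.00
  Taxable ≤ 0 → $0.00

$0.00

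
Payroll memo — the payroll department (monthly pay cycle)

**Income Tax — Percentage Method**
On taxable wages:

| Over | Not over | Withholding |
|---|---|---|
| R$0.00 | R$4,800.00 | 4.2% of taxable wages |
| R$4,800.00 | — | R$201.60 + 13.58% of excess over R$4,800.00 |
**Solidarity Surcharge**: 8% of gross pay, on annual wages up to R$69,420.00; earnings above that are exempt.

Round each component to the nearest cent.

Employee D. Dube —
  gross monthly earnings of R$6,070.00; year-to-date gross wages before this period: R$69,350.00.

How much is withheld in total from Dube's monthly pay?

R$379.67

Income Tax: taxable = R$6,070.00
  R$201.60 + 13.58% × (R$6,070.00 − R$4,800.00) = R$201.60 + 13.58% × R$1,270.00 = R$374.07
Solidarity Surcharge: cap R$69,420.00 − YTD R$69,350.00 = R$70.00 subject; 8% × R$70.00 = R$5.60
Total: R$374.07 + R$5.60 = R$379.67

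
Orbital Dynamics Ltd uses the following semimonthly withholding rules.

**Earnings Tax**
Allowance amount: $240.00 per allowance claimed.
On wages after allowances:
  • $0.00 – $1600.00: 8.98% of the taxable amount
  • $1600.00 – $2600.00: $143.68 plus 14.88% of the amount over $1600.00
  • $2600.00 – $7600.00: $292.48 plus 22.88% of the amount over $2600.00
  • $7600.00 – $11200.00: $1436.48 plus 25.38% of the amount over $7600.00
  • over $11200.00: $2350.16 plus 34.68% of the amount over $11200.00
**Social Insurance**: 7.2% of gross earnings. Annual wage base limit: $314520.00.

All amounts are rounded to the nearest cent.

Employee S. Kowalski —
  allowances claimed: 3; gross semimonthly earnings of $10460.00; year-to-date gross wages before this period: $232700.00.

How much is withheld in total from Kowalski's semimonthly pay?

Earnings Tax: taxable = $10460.00 − 3×$240.00 = $9740.00
  $1436.48 + 25.38% × ($9740.00 − $7600.00) = $1436.48 + 25.38% × $2140.00 = $1979.61
Social Insurance: 7.2% × $10460.00 = $753.12
Total: $1979.61 + $753.12 = $2732.73

$2732.73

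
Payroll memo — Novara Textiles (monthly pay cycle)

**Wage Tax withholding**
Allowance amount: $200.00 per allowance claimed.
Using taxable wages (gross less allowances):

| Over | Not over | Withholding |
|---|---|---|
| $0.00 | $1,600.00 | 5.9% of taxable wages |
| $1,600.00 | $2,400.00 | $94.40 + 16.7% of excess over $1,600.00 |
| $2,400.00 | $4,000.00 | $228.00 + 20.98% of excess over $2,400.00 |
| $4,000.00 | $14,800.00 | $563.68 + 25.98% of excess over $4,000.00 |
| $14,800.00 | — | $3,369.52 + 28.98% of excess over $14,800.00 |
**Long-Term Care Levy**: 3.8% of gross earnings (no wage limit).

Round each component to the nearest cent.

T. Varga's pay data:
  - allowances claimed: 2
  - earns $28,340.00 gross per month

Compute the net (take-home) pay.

$20,085.59

Wage Tax: taxable = $28,340.00 − 2×$200.00 = $27,940.00
  $3,369.52 + 28.98% × ($27,940.00 − $14,800.00) = $3,369.52 + 28.98% × $13,140.00 = $7,177.49
Long-Term Care Levy: 3.8% × $28,340.00 = $1,076.92
Total withheld: $7,177.49 + $1,076.92 = $8,254.41
Net pay: $28,340.00 − $8,254.41 = $20,085.59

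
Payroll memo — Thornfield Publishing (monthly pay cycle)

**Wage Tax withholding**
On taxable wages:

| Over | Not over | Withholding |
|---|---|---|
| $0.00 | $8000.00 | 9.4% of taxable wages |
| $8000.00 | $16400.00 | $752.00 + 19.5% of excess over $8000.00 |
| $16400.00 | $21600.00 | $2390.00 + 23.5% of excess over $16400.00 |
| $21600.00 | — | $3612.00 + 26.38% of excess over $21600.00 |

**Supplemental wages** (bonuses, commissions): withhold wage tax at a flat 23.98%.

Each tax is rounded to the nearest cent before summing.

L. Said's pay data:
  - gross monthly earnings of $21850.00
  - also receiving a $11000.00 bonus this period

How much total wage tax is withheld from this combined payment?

Wage Tax: taxable = $21850.00
  $3612.00 + 26.38% × ($21850.00 − $21600.00) = $3612.00 + 26.38% × $250.00 = $3677.95
Supplemental (23.98% flat on bonus): 23.98% × $11000.00 = $2637.80
Total wage tax: $3677.95 + $2637.80 = $6315.75

$6315.75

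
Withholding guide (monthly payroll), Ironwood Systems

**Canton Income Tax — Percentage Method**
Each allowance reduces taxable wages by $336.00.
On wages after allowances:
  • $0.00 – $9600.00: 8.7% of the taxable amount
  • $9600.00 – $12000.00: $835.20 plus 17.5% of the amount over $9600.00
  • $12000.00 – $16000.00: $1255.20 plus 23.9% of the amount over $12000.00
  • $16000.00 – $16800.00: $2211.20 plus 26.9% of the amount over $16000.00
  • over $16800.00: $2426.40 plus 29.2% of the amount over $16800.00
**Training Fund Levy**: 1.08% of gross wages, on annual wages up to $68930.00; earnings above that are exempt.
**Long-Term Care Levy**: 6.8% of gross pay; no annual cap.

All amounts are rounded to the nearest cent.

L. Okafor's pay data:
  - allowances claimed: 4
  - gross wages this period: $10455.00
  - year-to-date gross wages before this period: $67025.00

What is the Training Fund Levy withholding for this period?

$20.57

Training Fund Levy: cap $68930.00 − YTD $67025.00 = $1905.00 subject; 1.08% × $1905.00 = $20.57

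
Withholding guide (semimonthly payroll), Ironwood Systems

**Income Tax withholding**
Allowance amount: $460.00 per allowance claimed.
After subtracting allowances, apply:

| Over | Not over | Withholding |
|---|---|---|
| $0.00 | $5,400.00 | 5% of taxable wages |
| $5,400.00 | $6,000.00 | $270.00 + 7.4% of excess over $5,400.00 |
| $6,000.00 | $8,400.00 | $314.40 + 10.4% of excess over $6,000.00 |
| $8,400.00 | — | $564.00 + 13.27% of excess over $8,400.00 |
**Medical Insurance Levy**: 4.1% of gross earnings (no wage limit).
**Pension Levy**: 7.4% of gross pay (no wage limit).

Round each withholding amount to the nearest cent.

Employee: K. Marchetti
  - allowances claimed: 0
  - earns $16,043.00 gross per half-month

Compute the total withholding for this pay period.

$3,423.17

Income Tax: taxable = $16,043.00
  $564.00 + 13.27% × ($16,043.00 − $8,400.00) = $564.00 + 13.27% × $7,643.00 = $1,578.23
Medical Insurance Levy: 4.1% × $16,043.00 = $657.76
Pension Levy: 7.4% × $16,043.00 = $1,187.18
Total: $1,578.23 + $657.76 + $1,187.18 = $3,423.17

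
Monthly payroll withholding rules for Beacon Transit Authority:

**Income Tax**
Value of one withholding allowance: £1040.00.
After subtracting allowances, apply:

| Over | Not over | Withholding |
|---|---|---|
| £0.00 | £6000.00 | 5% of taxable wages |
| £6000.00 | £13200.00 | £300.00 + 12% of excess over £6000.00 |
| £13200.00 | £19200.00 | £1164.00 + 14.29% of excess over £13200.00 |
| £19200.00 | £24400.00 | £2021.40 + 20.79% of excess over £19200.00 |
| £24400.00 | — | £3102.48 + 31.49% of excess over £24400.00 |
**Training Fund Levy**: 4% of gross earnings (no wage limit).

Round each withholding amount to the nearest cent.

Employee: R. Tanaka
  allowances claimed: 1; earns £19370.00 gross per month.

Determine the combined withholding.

Income Tax: taxable = £19370.00 − 1×£1040.00 = £18330.00
  £1164.00 + 14.29% × (£18330.00 − £13200.00) = £1164.00 + 14.29% × £5130.00 = £1897.08
Training Fund Levy: 4% × £19370.00 = £774.80
Total: £1897.08 + £774.80 = £2671.88

£2671.88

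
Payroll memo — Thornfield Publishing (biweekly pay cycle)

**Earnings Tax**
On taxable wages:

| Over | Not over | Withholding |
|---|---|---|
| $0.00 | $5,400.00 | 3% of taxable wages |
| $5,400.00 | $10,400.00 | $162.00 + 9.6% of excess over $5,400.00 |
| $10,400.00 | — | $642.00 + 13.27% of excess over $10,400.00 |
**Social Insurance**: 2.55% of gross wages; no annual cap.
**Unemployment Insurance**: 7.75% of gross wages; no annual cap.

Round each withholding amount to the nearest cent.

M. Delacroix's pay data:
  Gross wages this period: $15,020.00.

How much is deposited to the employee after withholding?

Earnings Tax: taxable = $15,020.00
  $642.00 + 13.27% × ($15,020.00 − $10,400.00) = $642.00 + 13.27% × $4,620.00 = $1,255.07
Social Insurance: 2.55% × $15,020.00 = $383.01
Unemployment Insurance: 7.75% × $15,020.00 = $1,164.05
Total withheld: $1,255.07 + $383.01 + $1,164.05 = $2,802.13
Net pay: $15,020.00 − $2,802.13 = $12,217.87

$12,217.87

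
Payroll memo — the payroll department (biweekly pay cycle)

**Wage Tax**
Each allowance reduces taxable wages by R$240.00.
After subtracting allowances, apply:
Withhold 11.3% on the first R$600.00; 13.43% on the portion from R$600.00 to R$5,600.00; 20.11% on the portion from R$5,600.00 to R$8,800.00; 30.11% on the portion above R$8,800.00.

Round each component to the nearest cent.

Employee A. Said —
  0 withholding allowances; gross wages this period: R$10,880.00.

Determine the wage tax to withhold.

R$2,009.11

Wage Tax: taxable = R$10,880.00
  R$1,382.82 + 30.11% × (R$10,880.00 − R$8,800.00) = R$1,382.82 + 30.11% × R$2,080.00 = R$2,009.11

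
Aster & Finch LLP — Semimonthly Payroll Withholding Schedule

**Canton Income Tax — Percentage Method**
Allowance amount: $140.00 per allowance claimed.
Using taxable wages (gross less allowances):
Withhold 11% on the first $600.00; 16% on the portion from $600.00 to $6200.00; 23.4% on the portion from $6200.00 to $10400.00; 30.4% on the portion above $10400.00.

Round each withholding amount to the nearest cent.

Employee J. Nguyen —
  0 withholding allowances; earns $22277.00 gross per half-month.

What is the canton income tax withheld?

Canton Income Tax: taxable = $22277.00
  $1944.80 + 30.4% × ($22277.00 − $10400.00) = $1944.80 + 30.4% × $11877.00 = $5555.41

$5555.41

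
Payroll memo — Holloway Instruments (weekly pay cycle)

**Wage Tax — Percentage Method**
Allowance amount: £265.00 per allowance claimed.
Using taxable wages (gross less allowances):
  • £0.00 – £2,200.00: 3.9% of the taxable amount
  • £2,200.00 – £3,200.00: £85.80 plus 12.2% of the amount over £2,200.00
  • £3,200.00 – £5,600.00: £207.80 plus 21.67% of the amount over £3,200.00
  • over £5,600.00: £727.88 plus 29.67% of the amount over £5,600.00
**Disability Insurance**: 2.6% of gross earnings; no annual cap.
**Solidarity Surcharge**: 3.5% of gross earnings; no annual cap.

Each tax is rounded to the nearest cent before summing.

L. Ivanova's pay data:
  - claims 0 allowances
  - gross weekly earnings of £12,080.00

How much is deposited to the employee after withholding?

Wage Tax: taxable = £12,080.00
  £727.88 + 29.67% × (£12,080.00 − £5,600.00) = £727.88 + 29.67% × £6,480.00 = £2,650.50
Disability Insurance: 2.6% × £12,080.00 = £314.08
Solidarity Surcharge: 3.5% × £12,080.00 = £422.80
Total withheld: £2,650.50 + £314.08 + £422.80 = £3,387.38
Net pay: £12,080.00 − £3,387.38 = £8,692.62

£8,692.62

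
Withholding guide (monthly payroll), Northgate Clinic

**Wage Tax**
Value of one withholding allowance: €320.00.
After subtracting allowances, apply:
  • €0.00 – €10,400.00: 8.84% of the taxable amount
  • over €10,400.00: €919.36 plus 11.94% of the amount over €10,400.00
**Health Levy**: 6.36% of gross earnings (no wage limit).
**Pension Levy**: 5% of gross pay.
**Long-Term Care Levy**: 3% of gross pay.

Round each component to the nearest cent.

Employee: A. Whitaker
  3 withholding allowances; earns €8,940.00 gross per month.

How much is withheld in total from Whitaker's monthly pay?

€1,989.21

Wage Tax: taxable = €8,940.00 − 3×€320.00 = €7,980.00
  8.84% × €7,980.00 = €705.43
Health Levy: 6.36% × €8,940.00 = €568.58
Pension Levy: 5% × €8,940.00 = €447.00
Long-Term Care Levy: 3% × €8,940.00 = €268.20
Total: €705.43 + €568.58 + €447.00 + €268.20 = €1,989.21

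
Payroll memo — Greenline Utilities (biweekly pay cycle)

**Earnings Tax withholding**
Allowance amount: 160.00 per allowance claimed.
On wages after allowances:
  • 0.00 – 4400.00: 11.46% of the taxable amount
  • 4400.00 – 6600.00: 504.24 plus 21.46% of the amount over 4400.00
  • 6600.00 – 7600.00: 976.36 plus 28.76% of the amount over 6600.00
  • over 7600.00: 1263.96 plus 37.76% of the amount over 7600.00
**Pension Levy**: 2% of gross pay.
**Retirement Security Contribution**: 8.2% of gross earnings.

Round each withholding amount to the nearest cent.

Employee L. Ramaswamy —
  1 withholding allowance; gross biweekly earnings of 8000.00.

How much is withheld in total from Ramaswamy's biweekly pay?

Earnings Tax: taxable = 8000.00 − 1×160.00 = 7840.00
  1263.96 + 37.76% × (7840.00 − 7600.00) = 1263.96 + 37.76% × 240.00 = 1354.58
Pension Levy: 2% × 8000.00 = 160.00
Retirement Security Contribution: 8.2% × 8000.00 = 656.00
Total: 1354.58 + 160.00 + 656.00 = 2170.58

2170.58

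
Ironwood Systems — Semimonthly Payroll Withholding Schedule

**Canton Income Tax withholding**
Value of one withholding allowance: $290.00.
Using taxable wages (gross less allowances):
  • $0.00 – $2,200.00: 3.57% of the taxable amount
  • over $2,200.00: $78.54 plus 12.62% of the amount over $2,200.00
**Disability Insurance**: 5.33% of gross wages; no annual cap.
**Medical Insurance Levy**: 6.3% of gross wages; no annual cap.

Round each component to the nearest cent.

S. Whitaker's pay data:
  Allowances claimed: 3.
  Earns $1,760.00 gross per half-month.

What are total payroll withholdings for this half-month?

Canton Income Tax: taxable = $1,760.00 − 3×$290.00 = $890.00
  3.57% × $890.00 = $31.77
Disability Insurance: 5.33% × $1,760.00 = $93.81
Medical Insurance Levy: 6.3% × $1,760.00 = $110.88
Total: $31.77 + $93.81 + $110.88 = $236.46

$236.46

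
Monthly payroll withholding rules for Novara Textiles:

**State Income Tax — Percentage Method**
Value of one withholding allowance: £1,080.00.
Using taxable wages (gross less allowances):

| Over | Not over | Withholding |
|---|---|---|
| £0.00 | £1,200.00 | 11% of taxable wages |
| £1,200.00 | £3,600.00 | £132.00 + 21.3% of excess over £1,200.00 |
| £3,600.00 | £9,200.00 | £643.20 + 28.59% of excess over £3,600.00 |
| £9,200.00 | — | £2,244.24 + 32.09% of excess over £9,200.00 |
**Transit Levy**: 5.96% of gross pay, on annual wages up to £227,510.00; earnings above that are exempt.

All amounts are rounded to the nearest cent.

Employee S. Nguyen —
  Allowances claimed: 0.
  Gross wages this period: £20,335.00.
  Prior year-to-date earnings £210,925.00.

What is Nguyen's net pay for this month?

State Income Tax: taxable = £20,335.00
  £2,244.24 + 32.09% × (£20,335.00 − £9,200.00) = £2,244.24 + 32.09% × £11,135.00 = £5,817.46
Transit Levy: cap £227,510.00 − YTD £210,925.00 = £16,585.00 subject; 5.96% × £16,585.00 = £988.47
Total withheld: £5,817.46 + £988.47 = £6,805.93
Net pay: £20,335.00 − £6,805.93 = £13,529.07

£13,529.07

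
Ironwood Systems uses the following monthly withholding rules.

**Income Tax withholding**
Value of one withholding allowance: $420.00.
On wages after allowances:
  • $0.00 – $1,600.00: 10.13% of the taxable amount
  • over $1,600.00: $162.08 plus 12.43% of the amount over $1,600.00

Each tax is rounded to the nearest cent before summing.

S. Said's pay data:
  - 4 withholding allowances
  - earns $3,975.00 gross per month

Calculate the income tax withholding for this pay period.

$248.47

Income Tax: taxable = $3,975.00 − 4×$420.00 = $2,295.00
  $162.08 + 12.43% × ($2,295.00 − $1,600.00) = $162.08 + 12.43% × $695.00 = $248.47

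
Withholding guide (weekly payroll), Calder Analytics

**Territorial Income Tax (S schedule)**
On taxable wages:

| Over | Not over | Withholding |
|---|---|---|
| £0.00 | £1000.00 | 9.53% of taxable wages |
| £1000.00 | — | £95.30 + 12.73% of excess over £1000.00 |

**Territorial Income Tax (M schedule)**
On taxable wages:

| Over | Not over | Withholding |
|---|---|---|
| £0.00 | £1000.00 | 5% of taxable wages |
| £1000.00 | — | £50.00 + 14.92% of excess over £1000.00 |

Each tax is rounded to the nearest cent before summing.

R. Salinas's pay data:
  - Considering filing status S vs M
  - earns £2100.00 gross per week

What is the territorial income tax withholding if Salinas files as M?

£214.12

Territorial Income Tax (M): taxable = £2100.00
  £50.00 + 14.92% × (£2100.00 − £1000.00) = £50.00 + 14.92% × £1100.00 = £214.12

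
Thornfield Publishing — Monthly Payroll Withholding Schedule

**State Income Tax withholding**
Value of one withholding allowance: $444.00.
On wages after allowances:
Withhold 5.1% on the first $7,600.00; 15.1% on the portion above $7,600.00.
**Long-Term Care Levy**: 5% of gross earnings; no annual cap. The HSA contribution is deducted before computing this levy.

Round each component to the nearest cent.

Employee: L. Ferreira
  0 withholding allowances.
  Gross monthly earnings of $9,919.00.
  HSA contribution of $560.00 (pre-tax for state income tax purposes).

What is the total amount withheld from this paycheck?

$1,121.16

State Income Tax: taxable = $9,919.00 − $560.00 = $9,359.00
  $387.60 + 15.1% × ($9,359.00 − $7,600.00) = $387.60 + 15.1% × $1,759.00 = $653.21
Long-Term Care Levy: 5% × $9,359.00 = $467.95
Total: $653.21 + $467.95 = $1,121.16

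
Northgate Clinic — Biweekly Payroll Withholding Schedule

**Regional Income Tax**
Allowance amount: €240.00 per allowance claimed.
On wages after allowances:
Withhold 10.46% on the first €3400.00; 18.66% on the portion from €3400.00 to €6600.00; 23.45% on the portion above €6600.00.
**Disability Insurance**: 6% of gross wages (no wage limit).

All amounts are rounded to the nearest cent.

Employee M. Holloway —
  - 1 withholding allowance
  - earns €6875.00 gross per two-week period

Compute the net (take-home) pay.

Regional Income Tax: taxable = €6875.00 − 1×€240.00 = €6635.00
  €952.76 + 23.45% × (€6635.00 − €6600.00) = €952.76 + 23.45% × €35.00 = €960.97
Disability Insurance: 6% × €6875.00 = €412.50
Total withheld: €960.97 + €412.50 = €1373.47
Net pay: €6875.00 − €1373.47 = €5501.53

€5501.53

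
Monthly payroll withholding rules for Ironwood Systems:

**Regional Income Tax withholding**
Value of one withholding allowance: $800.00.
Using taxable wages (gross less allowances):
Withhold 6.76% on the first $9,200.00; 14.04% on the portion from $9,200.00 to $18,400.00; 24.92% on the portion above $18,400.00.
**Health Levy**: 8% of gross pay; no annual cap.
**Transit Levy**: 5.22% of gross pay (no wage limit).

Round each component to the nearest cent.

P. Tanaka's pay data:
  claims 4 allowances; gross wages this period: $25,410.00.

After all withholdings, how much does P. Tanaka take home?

$19,187.75

Regional Income Tax: taxable = $25,410.00 − 4×$800.00 = $22,210.00
  $1,913.60 + 24.92% × ($22,210.00 − $18,400.00) = $1,913.60 + 24.92% × $3,810.00 = $2,863.05
Health Levy: 8% × $25,410.00 = $2,032.80
Transit Levy: 5.22% × $25,410.00 = $1,326.40
Total withheld: $2,863.05 + $2,032.80 + $1,326.40 = $6,222.25
Net pay: $25,410.00 − $6,222.25 = $19,187.75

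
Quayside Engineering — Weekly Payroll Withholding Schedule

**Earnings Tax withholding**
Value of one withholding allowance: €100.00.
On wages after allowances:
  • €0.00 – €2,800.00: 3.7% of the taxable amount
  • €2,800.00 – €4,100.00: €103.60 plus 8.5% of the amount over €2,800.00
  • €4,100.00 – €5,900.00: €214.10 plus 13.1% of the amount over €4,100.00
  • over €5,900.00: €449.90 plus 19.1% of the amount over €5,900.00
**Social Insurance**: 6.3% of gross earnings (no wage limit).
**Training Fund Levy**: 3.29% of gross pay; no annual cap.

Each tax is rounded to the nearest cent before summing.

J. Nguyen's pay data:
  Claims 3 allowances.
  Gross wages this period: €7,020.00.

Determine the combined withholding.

Earnings Tax: taxable = €7,020.00 − 3×€100.00 = €6,720.00
  €449.90 + 19.1% × (€6,720.00 − €5,900.00) = €449.90 + 19.1% × €820.00 = €606.52
Social Insurance: 6.3% × €7,020.00 = €442.26
Training Fund Levy: 3.29% × €7,020.00 = €230.96
Total: €606.52 + €442.26 + €230.96 = €1,279.74

€1,279.74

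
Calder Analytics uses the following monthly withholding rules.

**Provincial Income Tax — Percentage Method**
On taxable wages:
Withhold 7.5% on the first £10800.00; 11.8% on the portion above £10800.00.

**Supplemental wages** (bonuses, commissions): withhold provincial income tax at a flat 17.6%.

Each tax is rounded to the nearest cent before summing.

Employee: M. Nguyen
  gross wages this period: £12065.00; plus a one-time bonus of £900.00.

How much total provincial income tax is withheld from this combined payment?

Provincial Income Tax: taxable = £12065.00
  £810.00 + 11.8% × (£12065.00 − £10800.00) = £810.00 + 11.8% × £1265.00 = £959.27
Supplemental (17.6% flat on bonus): 17.6% × £900.00 = £158.40
Total provincial income tax: £959.27 + £158.40 = £1117.67

£1117.67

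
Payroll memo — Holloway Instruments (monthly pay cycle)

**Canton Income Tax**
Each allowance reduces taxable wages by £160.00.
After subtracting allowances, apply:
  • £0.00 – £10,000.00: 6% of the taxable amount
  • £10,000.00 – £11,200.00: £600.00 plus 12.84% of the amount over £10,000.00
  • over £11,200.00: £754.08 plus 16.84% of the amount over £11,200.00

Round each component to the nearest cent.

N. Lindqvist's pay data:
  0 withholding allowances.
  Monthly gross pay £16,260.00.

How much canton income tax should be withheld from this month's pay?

Canton Income Tax: taxable = £16,260.00
  £754.08 + 16.84% × (£16,260.00 − £11,200.00) = £754.08 + 16.84% × £5,060.00 = £1,606.18

£1,606.18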